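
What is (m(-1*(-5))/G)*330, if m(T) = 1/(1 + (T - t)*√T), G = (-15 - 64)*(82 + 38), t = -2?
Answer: 11/77104 - 77*√5/77104 ≈ -0.0020904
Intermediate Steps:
G = -9480 (G = -79*120 = -9480)
m(T) = 1/(1 + √T*(2 + T)) (m(T) = 1/(1 + (T - 1*(-2))*√T) = 1/(1 + (T + 2)*√T) = 1/(1 + (2 + T)*√T) = 1/(1 + √T*(2 + T)))
(m(-1*(-5))/G)*330 = (1/((1 + (-1*(-5))^(3/2) + 2*√(-1*(-5)))*(-9480)))*330 = (-1/9480/(1 + 5^(3/2) + 2*√5))*330 = (-1/9480/(1 + 5*√5 + 2*√5))*330 = (-1/9480/(1 + 7*√5))*330 = -1/(9480*(1 + 7*√5))*330 = -11/(316*(1 + 7*√5))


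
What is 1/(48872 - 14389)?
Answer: 1/34483 ≈ 2.9000e-5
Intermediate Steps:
1/(48872 - 14389) = 1/34483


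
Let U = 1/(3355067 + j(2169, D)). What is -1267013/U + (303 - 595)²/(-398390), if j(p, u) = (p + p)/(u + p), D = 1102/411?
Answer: -755786041056747598565727/177793688395 ≈ -4.2509e+12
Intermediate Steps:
D = 1102/411 (D = 1102*(1/411) = 1102/411 ≈ 2.6813)
j(p, u) = 2*p/(p + u) (j(p, u) = (2*p)/(p + u) = 2*p/(p + u))
U = 892561/2994603739505 (U = 1/(3355067 + 2*2169/(2169 + 1102/411)) = 1/(3355067 + 2*2169/(892561/411)) = 1/(3355067 + 2*2169*(411/892561)) = 1/(3355067 + 1782918/892561) = 1/(2994603739505/892561) = 892561/2994603739505 ≈ 2.9806e-7)
-1267013/U + (303 - 595)²/(-398390) = -1267013/892561/2994603739505 + (303 - 595)²/(-398390) = -1267013*2994603739505/892561 + (-292)²*(-1/398390) = -3794201867801448565/892561 + 85264*(-1/398390) = -3794201867801448565/892561 - 42632/199195 = -755786041056747598565727/177793688395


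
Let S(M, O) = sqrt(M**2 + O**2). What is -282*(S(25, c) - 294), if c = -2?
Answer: 82908 - 282*sqrt(629) ≈ 75836.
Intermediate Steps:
-282*(S(25, c) - 294) = -282*(sqrt(25**2 + (-2)**2) - 294) = -282*(sqrt(625 + 4) - 294) = -282*(sqrt(629) - 294) = -282*(-294 + sqrt(629)) = 82908 - 282*sqrt(629)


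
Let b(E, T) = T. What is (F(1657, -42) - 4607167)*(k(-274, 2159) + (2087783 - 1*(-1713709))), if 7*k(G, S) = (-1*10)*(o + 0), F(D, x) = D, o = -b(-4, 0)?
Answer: -17507809420920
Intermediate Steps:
o = 0 (o = -1*0 = 0)
k(G, S) = 0 (k(G, S) = ((-1*10)*(0 + 0))/7 = (-10*0)/7 = (⅐)*0 = 0)
(F(1657, -42) - 4607167)*(k(-274, 2159) + (2087783 - 1*(-1713709))) = (1657 - 4607167)*(0 + (2087783 - 1*(-1713709))) = -4605510*(0 + (2087783 + 1713709)) = -4605510*(0 + 3801492) = -4605510*3801492 = -17507809420920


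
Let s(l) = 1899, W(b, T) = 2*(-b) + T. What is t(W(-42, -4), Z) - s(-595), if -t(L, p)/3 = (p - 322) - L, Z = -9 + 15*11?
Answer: -1161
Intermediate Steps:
W(b, T) = T - 2*b (W(b, T) = -2*b + T = T - 2*b)
Z = 156 (Z = -9 + 165 = 156)
t(L, p) = 966 - 3*p + 3*L (t(L, p) = -3*((p - 322) - L) = -3*((-322 + p) - L) = -3*(-322 + p - L) = 966 - 3*p + 3*L)
t(W(-42, -4), Z) - s(-595) = (966 - 3*156 + 3*(-4 - 2*(-42))) - 1*1899 = (966 - 468 + 3*(-4 + 84)) - 1899 = (966 - 468 + 3*80) - 1899 = (966 - 468 + 240) - 1899 = 738 - 1899 = -1161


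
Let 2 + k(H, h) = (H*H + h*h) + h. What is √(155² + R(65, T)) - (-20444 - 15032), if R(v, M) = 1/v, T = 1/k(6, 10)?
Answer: 35476 + 33*√93210/65 ≈ 35631.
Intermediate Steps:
k(H, h) = -2 + h + H² + h² (k(H, h) = -2 + ((H*H + h*h) + h) = -2 + ((H² + h²) + h) = -2 + (h + H² + h²) = -2 + h + H² + h²)
T = 1/144 (T = 1/(-2 + 10 + 6² + 10²) = 1/(-2 + 10 + 36 + 100) = 1/144 ≈ 0.0069444)
√(155² + R(65, T)) - (-20444 - 15032) = √(155² + 1/65) - (-20444 - 15032) = √(24025 + 1/65) - 1*(-35476) = √(1561626/65) + 35476 = 33*√93210/65 + 35476 = 35476 + 33*√93210/65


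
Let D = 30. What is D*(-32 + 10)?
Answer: -660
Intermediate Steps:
D*(-32 + 10) = 30*(-32 + 10) = 30*(-22) = -660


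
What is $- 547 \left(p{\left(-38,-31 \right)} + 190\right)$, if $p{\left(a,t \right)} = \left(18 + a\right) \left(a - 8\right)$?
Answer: $-607170$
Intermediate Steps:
$p{\left(a,t \right)} = \left(-8 + a\right) \left(18 + a\right)$ ($p{\left(a,t \right)} = \left(18 + a\right) \left(-8 + a\right) = \left(-8 + a\right) \left(18 + a\right)$)
$- 547 \left(p{\left(-38,-31 \right)} + 190\right) = - 547 \left(\left(-144 + \left(-38\right)^{2} + 10 \left(-38\right)\right) + 190\right) = - 547 \left(\left(-144 + 1444 - 380\right) + 190\right) = - 547 \left(920 + 190\right) = \left(-547\right) 1110 = -607170$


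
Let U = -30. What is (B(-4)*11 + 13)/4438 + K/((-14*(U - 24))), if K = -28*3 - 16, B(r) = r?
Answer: -16687/119826 ≈ -0.13926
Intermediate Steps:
K = -100 (K = -84 - 16 = -100)
(B(-4)*11 + 13)/4438 + K/((-14*(U - 24))) = (-4*11 + 13)/4438 - 100*(-1/(14*(-30 - 24))) = (-44 + 13)*(1/4438) - 100/((-14*(-54))) = -31*1/4438 - 100/756 = -31/4438 - 100*1/756 = -31/4438 - 25/189 = -16687/119826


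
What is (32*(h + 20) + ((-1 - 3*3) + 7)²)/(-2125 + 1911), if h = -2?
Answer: -585/214 ≈ -2.7336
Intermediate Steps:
(32*(h + 20) + ((-1 - 3*3) + 7)²)/(-2125 + 1911) = (32*(-2 + 20) + ((-1 - 3*3) + 7)²)/(-2125 + 1911) = (32*18 + ((-1 - 9) + 7)²)/(-214) = (576 + (-10 + 7)²)*(-1/214) = (576 + (-3)²)*(-1/214) = (576 + 9)*(-1/214) = 585*(-1/214) = -585/214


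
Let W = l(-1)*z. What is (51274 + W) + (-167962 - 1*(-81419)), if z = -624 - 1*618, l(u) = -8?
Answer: -25333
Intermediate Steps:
z = -1242 (z = -624 - 618 = -1242)
W = 9936 (W = -8*(-1242) = 9936)
(51274 + W) + (-167962 - 1*(-81419)) = (51274 + 9936) + (-167962 - 1*(-81419)) = 61210 + (-167962 + 81419) = 61210 - 86543 = -25333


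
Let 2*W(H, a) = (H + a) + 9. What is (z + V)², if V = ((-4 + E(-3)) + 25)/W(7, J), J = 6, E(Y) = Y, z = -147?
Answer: 2556801/121 ≈ 21131.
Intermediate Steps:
W(H, a) = 9/2 + H/2 + a/2 (W(H, a) = ((H + a) + 9)/2 = (9 + H + a)/2 = 9/2 + H/2 + a/2)
V = 18/11 (V = ((-4 - 3) + 25)/(9/2 + (½)*7 + (½)*6) = (-7 + 25)/(9/2 + 7/2 + 3) = 18/11 ≈ 1.6364)
(z + V)² = (-147 + 18/11)² = (-1599/11)² = 2556801/121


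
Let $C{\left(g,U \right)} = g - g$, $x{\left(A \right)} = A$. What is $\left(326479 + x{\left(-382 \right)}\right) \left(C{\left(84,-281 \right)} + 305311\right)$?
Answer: $99561001167$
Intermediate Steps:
$C{\left(g,U \right)} = 0$
$\left(326479 + x{\left(-382 \right)}\right) \left(C{\left(84,-281 \right)} + 305311\right) = \left(326479 - 382\right) \left(0 + 305311\right) = 326097 \cdot 305311 = 99561001167$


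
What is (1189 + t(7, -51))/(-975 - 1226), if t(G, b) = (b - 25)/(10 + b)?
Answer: -1575/2911 ≈ -0.54105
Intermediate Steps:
t(G, b) = (-25 + b)/(10 + b)
(1189 + t(7, -51))/(-975 - 1226) = (1189 + (-25 - 51)/(10 - 51))/(-975 - 1226) = (1189 - 76/(-41))/(-2201) = (1189 - 1/41*(-76))*(-1/2201) = (1189 + 76/41)*(-1/2201) = (48825/41)*(-1/2201) = -1575/2911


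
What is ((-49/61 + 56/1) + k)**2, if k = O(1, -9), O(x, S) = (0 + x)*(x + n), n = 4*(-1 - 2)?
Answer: 7268416/3721 ≈ 1953.3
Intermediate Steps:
n = -12 (n = 4*(-3) = -12)
O(x, S) = x*(-12 + x) (O(x, S) = (0 + x)*(x - 12) = x*(-12 + x))
k = -11 (k = 1*(-12 + 1) = 1*(-11) = -11)
((-49/61 + 56/1) + k)**2 = ((-49/61 + 56/1) - 11)**2 = ((-49*1/61 + 56*1) - 11)**2 = ((-49/61 + 56) - 11)**2 = (3367/61 - 11)**2 = (2696/61)**2 = 7268416/3721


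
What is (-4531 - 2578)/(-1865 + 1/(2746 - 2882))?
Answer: 966824/253641 ≈ 3.8118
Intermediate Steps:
(-4531 - 2578)/(-1865 + 1/(2746 - 2882)) = -7109/(-1865 + 1/(-136)) = -7109/(-1865 - 1/136) = -7109/(-253641/136) = -7109*(-136/253641) = 966824/253641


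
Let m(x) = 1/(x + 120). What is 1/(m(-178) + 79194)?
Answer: 58/4593251 ≈ 1.2627e-5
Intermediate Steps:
m(x) = 1/(120 + x)
1/(m(-178) + 79194) = 1/(1/(120 - 178) + 79194) = 1/(1/(-58) + 79194) = 1/(-1/58 + 79194) = 1/(4593251/58) = 58/4593251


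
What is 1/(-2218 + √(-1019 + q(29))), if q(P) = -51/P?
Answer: -32161/71347899 - 19*I*√2378/142695798 ≈ -0.00045076 - 6.493e-6*I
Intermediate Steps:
1/(-2218 + √(-1019 + q(29))) = 1/(-2218 + √(-1019 - 51/29)) = 1/(-2218 + √(-29602/29)) = 1/(-2218 + 19*I*√2378/29)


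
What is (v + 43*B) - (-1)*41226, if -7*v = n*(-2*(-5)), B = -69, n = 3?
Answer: 267783/7 ≈ 38255.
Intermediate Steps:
v = -30/7 (v = -3*(-2*(-5))/7 = -3*10/7 = -⅐*30 = -30/7 ≈ -4.2857)
(v + 43*B) - (-1)*41226 = (-30/7 + 43*(-69)) - (-1)*41226 = (-30/7 - 2967) - 1*(-41226) = -20799/7 + 41226 = 267783/7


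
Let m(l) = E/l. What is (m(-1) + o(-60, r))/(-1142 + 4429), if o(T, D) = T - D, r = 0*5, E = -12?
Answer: -48/3287 ≈ -0.014603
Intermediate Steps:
r = 0
o(T, D) = T - D
m(l) = -12/l
(m(-1) + o(-60, r))/(-1142 + 4429) = (-12/(-1) + (-60 - 1*0))/(-1142 + 4429) = (-12*(-1) + (-60 + 0))/3287 = (12 - 60)*(1/3287) = -48*1/3287 = -48/3287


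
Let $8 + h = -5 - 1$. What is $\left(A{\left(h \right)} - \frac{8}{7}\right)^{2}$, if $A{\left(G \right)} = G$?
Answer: $\frac{11236}{49} \approx 229.31$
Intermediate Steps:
$h = -14$ ($h = -8 - 6 = -14$)
$\left(A{\left(h \right)} - \frac{8}{7}\right)^{2} = \left(-14 - \frac{8}{7}\right)^{2} = \left(- \frac{106}{7}\right)^{2} = \frac{11236}{49}$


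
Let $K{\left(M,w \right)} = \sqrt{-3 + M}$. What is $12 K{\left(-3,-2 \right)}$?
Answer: $12 i \sqrt{6} \approx 29.394 i$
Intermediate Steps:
$12 K{\left(-3,-2 \right)} = 12 \sqrt{-3 - 3} = 12 \sqrt{-6} = 12 i \sqrt{6}$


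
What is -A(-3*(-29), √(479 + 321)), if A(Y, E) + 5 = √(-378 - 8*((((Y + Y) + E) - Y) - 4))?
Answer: 5 - √(-1042 - 160*√2) ≈ 5.0 - 35.613*I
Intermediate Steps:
A(Y, E) = -5 + √(-346 - 8*E - 8*Y) (A(Y, E) = -5 + √(-378 - 8*((((Y + Y) + E) - Y) - 4)) = -5 + √(-378 - 8*(((2*Y + E) - Y) - 4)) = -5 + √(-378 - 8*(((E + 2*Y) - Y) - 4)) = -5 + √(-378 - 8*((E + Y) - 4)) = -5 + √(-378 - 8*(-4 + E + Y)) = -5 + √(-378 + (32 - 8*E - 8*Y)) = -5 + √(-346 - 8*E - 8*Y))
-A(-3*(-29), √(479 + 321)) = -(-5 + √(-346 - 8*√(479 + 321) - (-24)*(-29))) = -(-5 + √(-346 - 160*√2 - 8*87)) = -(-5 + √(-346 - 160*√2 - 696)) = -(-5 + √(-1042 - 160*√2)) = 5 - √(-1042 - 160*√2)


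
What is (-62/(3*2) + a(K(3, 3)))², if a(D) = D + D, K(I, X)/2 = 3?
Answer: 25/9 ≈ 2.7778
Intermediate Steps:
K(I, X) = 6 (K(I, X) = 2*3 = 6)
a(D) = 2*D
(-62/(3*2) + a(K(3, 3)))² = (-62/(3*2) + 2*6)² = (-62/6 + 12)² = (-62*⅙ + 12)² = (-31/3 + 12)² = (5/3)² = 25/9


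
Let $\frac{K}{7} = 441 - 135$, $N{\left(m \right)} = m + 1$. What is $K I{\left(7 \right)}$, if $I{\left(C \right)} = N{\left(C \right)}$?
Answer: $17136$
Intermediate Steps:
$N{\left(m \right)} = 1 + m$
$I{\left(C \right)} = 1 + C$
$K = 2142$ ($K = 7 \left(441 - 135\right) = 7 \cdot 306 = 2142$)
$K I{\left(7 \right)} = 2142 \left(1 + 7\right) = 2142 \cdot 8 = 17136$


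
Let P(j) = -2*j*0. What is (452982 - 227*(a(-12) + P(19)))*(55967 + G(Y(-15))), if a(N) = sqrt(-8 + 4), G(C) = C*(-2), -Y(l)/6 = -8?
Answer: 25308557322 - 25365434*I ≈ 2.5309e+10 - 2.5365e+7*I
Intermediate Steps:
Y(l) = 48 (Y(l) = -6*(-8) = 48)
G(C) = -2*C
P(j) = 0
a(N) = 2*I (a(N) = sqrt(-4) = 2*I)
(452982 - 227*(a(-12) + P(19)))*(55967 + G(Y(-15))) = (452982 - 227*(2*I + 0))*(55967 - 2*48) = (452982 - 454*I)*(55967 - 96) = (452982 - 454*I)*55871 = 25308557322 - 25365434*I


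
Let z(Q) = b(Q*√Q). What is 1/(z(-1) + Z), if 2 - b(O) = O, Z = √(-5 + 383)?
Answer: 1/(2 + I + 3*√42) ≈ 0.046536 - 0.0021703*I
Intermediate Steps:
Z = 3*√42 (Z = √378 = 3*√42 ≈ 19.442)
b(O) = 2 - O
z(Q) = 2 - Q^(3/2) (z(Q) = 2 - Q*√Q = 2 - Q^(3/2))
1/(z(-1) + Z) = 1/((2 - (-1)^(3/2)) + 3*√42) = 1/((2 - (-1)*I) + 3*√42) = 1/((2 + I) + 3*√42) = 1/(2 + I + 3*√42)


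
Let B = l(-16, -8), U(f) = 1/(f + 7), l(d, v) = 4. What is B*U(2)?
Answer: 4/9 ≈ 0.44444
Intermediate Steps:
U(f) = 1/(7 + f)
B = 4
B*U(2) = 4/(7 + 2) = 4/9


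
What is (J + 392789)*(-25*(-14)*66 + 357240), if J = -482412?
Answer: -34087211820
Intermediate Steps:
(J + 392789)*(-25*(-14)*66 + 357240) = (-482412 + 392789)*(-25*(-14)*66 + 357240) = -89623*(350*66 + 357240) = -89623*(23100 + 357240) = -89623*380340 = -34087211820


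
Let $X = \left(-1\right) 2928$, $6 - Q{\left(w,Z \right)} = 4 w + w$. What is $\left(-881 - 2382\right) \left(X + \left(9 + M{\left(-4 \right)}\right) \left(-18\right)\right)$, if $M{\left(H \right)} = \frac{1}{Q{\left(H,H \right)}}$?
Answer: $10084929$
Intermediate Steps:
$Q{\left(w,Z \right)} = 6 - 5 w$ ($Q{\left(w,Z \right)} = 6 - \left(4 w + w\right) = 6 - 5 w$)
$X = -2928$
$M{\left(H \right)} = \frac{1}{6 - 5 H}$
$\left(-881 - 2382\right) \left(X + \left(9 + M{\left(-4 \right)}\right) \left(-18\right)\right) = \left(-881 - 2382\right) \left(-2928 + \left(9 - \frac{1}{-6 + 5 \left(-4\right)}\right) \left(-18\right)\right) = - 3263 \left(-2928 + \left(9 - \frac{1}{-6 - 20}\right) \left(-18\right)\right) = - 3263 \left(-2928 + \left(9 - \frac{1}{-26}\right) \left(-18\right)\right) = - 3263 \left(-2928 + \left(9 - - \frac{1}{26}\right) \left(-18\right)\right) = - 3263 \left(-2928 + \left(9 + \frac{1}{26}\right) \left(-18\right)\right) = - 3263 \left(-2928 + \frac{235}{26} \left(-18\right)\right) = - 3263 \left(-2928 - \frac{2115}{13}\right) = \left(-3263\right) \left(- \frac{40179}{13}\right) = 10084929$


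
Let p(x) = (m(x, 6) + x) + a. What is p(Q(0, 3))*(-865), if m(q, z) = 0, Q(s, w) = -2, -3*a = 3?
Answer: 2595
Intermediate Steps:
a = -1 (a = -1/3*3 = -1)
p(x) = -1 + x (p(x) = (0 + x) - 1 = x - 1 = -1 + x)
p(Q(0, 3))*(-865) = (-1 - 2)*(-865) = -3*(-865) = 2595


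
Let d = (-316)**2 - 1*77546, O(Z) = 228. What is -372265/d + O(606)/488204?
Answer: -9086808769/544591562 ≈ -16.686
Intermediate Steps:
d = 22310 (d = 99856 - 77546 = 22310)
-372265/d + O(606)/488204 = -372265/22310 + 228/488204 = -372265*1/22310 + 228*(1/488204) = -74453/4462 + 57/122051 = -9086808769/544591562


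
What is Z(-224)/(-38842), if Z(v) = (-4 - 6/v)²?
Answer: -198025/487234048 ≈ -0.00040643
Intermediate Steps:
Z(-224)/(-38842) = (4*(3 + 2*(-224))²/(-224)²)/(-38842) = (4*(1/50176)*(3 - 448)²)*(-1/38842) = (4*(1/50176)*(-445)²)*(-1/38842) = (4*(1/50176)*198025)*(-1/38842) = (198025/12544)*(-1/38842) = -198025/487234048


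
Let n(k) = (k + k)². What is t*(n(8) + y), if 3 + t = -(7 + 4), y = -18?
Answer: -3332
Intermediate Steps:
t = -14 (t = -3 - (7 + 4) = -3 - 1*11 = -3 - 11 = -14)
n(k) = 4*k² (n(k) = (2*k)² = 4*k²)
t*(n(8) + y) = -14*(4*8² - 18) = -14*(4*64 - 18) = -14*(256 - 18) = -14*238 = -3332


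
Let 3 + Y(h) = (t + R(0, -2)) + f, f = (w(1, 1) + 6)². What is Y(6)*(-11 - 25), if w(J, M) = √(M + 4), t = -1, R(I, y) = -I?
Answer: -1332 - 432*√5 ≈ -2298.0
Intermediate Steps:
w(J, M) = √(4 + M)
f = (6 + √5)² (f = (√(4 + 1) + 6)² = (√5 + 6)² = (6 + √5)² ≈ 67.833)
Y(h) = -4 + (6 + √5)² (Y(h) = -3 + ((-1 - 1*0) + (6 + √5)²) = -3 + ((-1 + 0) + (6 + √5)²) = -3 + (-1 + (6 + √5)²) = -4 + (6 + √5)²)
Y(6)*(-11 - 25) = (37 + 12*√5)*(-11 - 25) = (37 + 12*√5)*(-36) = -1332 - 432*√5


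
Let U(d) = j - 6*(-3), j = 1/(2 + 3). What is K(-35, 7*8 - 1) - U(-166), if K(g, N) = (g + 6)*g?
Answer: 4984/5 ≈ 996.80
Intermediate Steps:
j = ⅕ (j = 1/5 = ⅕ ≈ 0.20000)
U(d) = 91/5 (U(d) = ⅕ - 6*(-3) = ⅕ + 18 = 91/5)
K(g, N) = g*(6 + g) (K(g, N) = (6 + g)*g = g*(6 + g))
K(-35, 7*8 - 1) - U(-166) = -35*(6 - 35) - 1*91/5 = -35*(-29) - 91/5 = 1015 - 91/5 = 4984/5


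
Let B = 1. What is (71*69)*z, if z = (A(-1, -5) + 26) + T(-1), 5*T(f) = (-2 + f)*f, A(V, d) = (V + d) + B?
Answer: 529092/5 ≈ 1.0582e+5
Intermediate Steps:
A(V, d) = 1 + V + d (A(V, d) = (V + d) + 1 = 1 + V + d)
T(f) = f*(-2 + f)/5 (T(f) = ((-2 + f)*f)/5 = (f*(-2 + f))/5 = f*(-2 + f)/5)
z = 108/5 (z = ((1 - 1 - 5) + 26) + (⅕)*(-1)*(-2 - 1) = (-5 + 26) + (⅕)*(-1)*(-3) = 21 + ⅗ = 108/5 ≈ 21.600)
(71*69)*z = (71*69)*(108/5) = 4899*(108/5) = 529092/5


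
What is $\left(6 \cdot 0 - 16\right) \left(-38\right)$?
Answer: $608$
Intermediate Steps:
$\left(6 \cdot 0 - 16\right) \left(-38\right) = \left(0 - 16\right) \left(-38\right) = \left(-16\right) \left(-38\right) = 608$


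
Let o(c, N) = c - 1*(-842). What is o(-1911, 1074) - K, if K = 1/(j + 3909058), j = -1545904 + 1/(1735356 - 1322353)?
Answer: -1043332980586950/975989691463 ≈ -1069.0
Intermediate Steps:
j = -638462989711/413003 (j = -1545904 + 1/413003 = -638462989711/413003 ≈ -1.5459e+6)
o(c, N) = 842 + c (o(c, N) = c + 842 = 842 + c)
K = 413003/975989691463 (K = 1/(-638462989711/413003 + 3909058) = 1/(975989691463/413003) = 413003/975989691463 ≈ 4.2316e-7)
o(-1911, 1074) - K = (842 - 1911) - 1*413003/975989691463 = -1069 - 413003/975989691463 = -1043332980586950/975989691463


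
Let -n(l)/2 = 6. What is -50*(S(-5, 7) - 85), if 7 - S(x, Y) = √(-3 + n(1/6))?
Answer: 3900 + 50*I*√15 ≈ 3900.0 + 193.65*I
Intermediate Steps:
n(l) = -12 (n(l) = -2*6 = -12)
S(x, Y) = 7 - I*√15 (S(x, Y) = 7 - √(-3 - 12) = 7 - √(-15) = 7 - I*√15)
-50*(S(-5, 7) - 85) = -50*((7 - I*√15) - 85) = -50*(-78 - I*√15) = 3900 + 50*I*√15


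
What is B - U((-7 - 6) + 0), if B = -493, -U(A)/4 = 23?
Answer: -401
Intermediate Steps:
U(A) = -92 (U(A) = -4*23 = -92)
B - U((-7 - 6) + 0) = -493 - 1*(-92) = -493 + 92 = -401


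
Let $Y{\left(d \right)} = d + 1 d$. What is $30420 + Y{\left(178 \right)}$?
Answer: $30776$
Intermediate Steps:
$Y{\left(d \right)} = 2 d$ ($Y{\left(d \right)} = d + d = 2 d$)
$30420 + Y{\left(178 \right)} = 30420 + 2 \cdot 178 = 30420 + 356 = 30776$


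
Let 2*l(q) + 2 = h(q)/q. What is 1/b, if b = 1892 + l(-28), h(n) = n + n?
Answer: 1/1892 ≈ 0.00052854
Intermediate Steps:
h(n) = 2*n
l(q) = 0 (l(q) = -1 + ((2*q)/q)/2 = -1 + (½)*2 = -1 + 1 = 0)
b = 1892 (b = 1892 + 0 = 1892)
1/b = 1/1892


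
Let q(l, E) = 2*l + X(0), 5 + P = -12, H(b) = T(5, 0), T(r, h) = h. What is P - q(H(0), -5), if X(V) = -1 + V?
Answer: -16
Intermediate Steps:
H(b) = 0
P = -17 (P = -5 - 12 = -17)
q(l, E) = -1 + 2*l (q(l, E) = 2*l + (-1 + 0) = 2*l - 1 = -1 + 2*l)
P - q(H(0), -5) = -17 - (-1 + 2*0) = -17 - (-1 + 0) = -17 - 1*(-1) = -17 + 1 = -16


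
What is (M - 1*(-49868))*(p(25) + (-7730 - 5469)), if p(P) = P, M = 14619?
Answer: -849551738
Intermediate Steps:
(M - 1*(-49868))*(p(25) + (-7730 - 5469)) = (14619 - 1*(-49868))*(25 + (-7730 - 5469)) = (14619 + 49868)*(25 - 13199) = 64487*(-13174) = -849551738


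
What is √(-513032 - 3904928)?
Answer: 2*I*√1104490 ≈ 2101.9*I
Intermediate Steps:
√(-513032 - 3904928) = √(-4417960) = 2*I*√1104490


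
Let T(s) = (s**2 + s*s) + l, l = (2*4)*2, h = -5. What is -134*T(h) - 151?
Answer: -8995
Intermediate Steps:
l = 16 (l = 8*2 = 16)
T(s) = 16 + 2*s**2 (T(s) = (s**2 + s*s) + 16 = (s**2 + s**2) + 16 = 2*s**2 + 16 = 16 + 2*s**2)
-134*T(h) - 151 = -134*(16 + 2*(-5)**2) - 151 = -134*(16 + 2*25) - 151 = -134*(16 + 50) - 151 = -134*66 - 151 = -8844 - 151 = -8995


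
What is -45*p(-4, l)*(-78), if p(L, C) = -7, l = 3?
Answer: -24570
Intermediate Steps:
-45*p(-4, l)*(-78) = -45*(-7)*(-78) = 315*(-78) = -24570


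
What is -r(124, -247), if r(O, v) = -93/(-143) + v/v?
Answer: -236/143 ≈ -1.6503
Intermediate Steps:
r(O, v) = 236/143 (r(O, v) = -93*(-1/143) + 1 = 93/143 + 1 = 236/143)
-r(124, -247) = -1*236/143 = -236/143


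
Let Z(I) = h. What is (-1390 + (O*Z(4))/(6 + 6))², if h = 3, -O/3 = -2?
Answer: 7711729/4 ≈ 1.9279e+6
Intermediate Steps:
O = 6 (O = -3*(-2) = 6)
Z(I) = 3
(-1390 + (O*Z(4))/(6 + 6))² = (-1390 + (6*3)/(6 + 6))² = (-1390 + 18/12)² = (-1390 + 18*(1/12))² = (-1390 + 3/2)² = (-2777/2)² = 7711729/4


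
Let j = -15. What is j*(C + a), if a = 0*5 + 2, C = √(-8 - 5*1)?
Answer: -30 - 15*I*√13 ≈ -30.0 - 54.083*I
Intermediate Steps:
C = I*√13 (C = √(-8 - 5) = √(-13) = I*√13 ≈ 3.6056*I)
a = 2 (a = 0 + 2 = 2)
j*(C + a) = -15*(I*√13 + 2) = -15*(2 + I*√13) = -30 - 15*I*√13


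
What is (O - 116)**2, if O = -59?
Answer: 30625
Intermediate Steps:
(O - 116)**2 = (-59 - 116)**2 = (-175)**2 = 30625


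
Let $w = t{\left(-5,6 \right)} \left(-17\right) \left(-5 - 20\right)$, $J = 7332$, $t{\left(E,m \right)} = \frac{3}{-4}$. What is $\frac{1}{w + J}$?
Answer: $\frac{4}{28053} \approx 0.00014259$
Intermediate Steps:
$t{\left(E,m \right)} = - \frac{3}{4}$ ($t{\left(E,m \right)} = 3 \left(- \frac{1}{4}\right) = - \frac{3}{4}$)
$w = - \frac{1275}{4}$ ($w = \left(- \frac{3}{4}\right) \left(-17\right) \left(-5 - 20\right) = \frac{51 \left(-5 - 20\right)}{4} = \frac{51}{4} \left(-25\right) = - \frac{1275}{4} \approx -318.75$)
$\frac{1}{w + J} = \frac{1}{- \frac{1275}{4} + 7332} = \frac{1}{\frac{28053}{4}} = \frac{4}{28053}$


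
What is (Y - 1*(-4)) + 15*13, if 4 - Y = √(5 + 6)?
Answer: 203 - √11 ≈ 199.68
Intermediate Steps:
Y = 4 - √11 (Y = 4 - √(5 + 6) = 4 - √11 ≈ 0.68338)
(Y - 1*(-4)) + 15*13 = ((4 - √11) - 1*(-4)) + 15*13 = ((4 - √11) + 4) + 195 = (8 - √11) + 195 = 203 - √11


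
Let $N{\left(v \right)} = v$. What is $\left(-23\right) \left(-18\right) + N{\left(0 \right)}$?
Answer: $414$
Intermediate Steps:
$\left(-23\right) \left(-18\right) + N{\left(0 \right)} = \left(-23\right) \left(-18\right) + 0 = 414 + 0 = 414$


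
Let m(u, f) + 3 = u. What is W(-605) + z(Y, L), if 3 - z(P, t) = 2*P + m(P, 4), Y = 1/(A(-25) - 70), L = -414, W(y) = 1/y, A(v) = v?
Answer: 69314/11495 ≈ 6.0299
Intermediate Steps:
m(u, f) = -3 + u
Y = -1/95 (Y = 1/(-25 - 70) = 1/(-95) = -1/95 ≈ -0.010526)
z(P, t) = 6 - 3*P (z(P, t) = 3 - (2*P + (-3 + P)) = 3 - (-3 + 3*P) = 3 + (3 - 3*P) = 6 - 3*P)
W(-605) + z(Y, L) = 1/(-605) + (6 - 3*(-1/95)) = -1/605 + (6 + 3/95) = -1/605 + 573/95 = 69314/11495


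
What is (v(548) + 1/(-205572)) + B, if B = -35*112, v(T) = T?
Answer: -693188785/205572 ≈ -3372.0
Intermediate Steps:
B = -3920
(v(548) + 1/(-205572)) + B = (548 + 1/(-205572)) - 3920 = (548 - 1/205572) - 3920 = 112653455/205572 - 3920 = -693188785/205572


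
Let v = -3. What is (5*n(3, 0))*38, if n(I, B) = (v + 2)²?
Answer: 190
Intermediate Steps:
n(I, B) = 1 (n(I, B) = (-3 + 2)² = (-1)² = 1)
(5*n(3, 0))*38 = (5*1)*38 = 5*38 = 190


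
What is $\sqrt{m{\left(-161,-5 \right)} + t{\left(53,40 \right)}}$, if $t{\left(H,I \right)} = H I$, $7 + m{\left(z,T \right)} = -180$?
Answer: $\sqrt{1933} \approx 43.966$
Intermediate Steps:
$m{\left(z,T \right)} = -187$ ($m{\left(z,T \right)} = -7 - 180 = -187$)
$\sqrt{m{\left(-161,-5 \right)} + t{\left(53,40 \right)}} = \sqrt{-187 + 53 \cdot 40} = \sqrt{-187 + 2120} = \sqrt{1933}$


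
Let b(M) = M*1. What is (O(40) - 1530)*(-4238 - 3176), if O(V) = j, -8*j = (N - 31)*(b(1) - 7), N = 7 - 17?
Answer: 23142801/2 ≈ 1.1571e+7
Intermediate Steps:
b(M) = M
N = -10
j = -123/4 (j = -(-10 - 31)*(1 - 7)/8 = -(-41)*(-6)/8 = -⅛*246 = -123/4 ≈ -30.750)
O(V) = -123/4
(O(40) - 1530)*(-4238 - 3176) = (-123/4 - 1530)*(-4238 - 3176) = -6243/4*(-7414) = 23142801/2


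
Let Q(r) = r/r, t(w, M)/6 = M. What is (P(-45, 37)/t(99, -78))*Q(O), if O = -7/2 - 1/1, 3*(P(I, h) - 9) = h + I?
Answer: -19/1404 ≈ -0.013533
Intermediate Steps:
P(I, h) = 9 + I/3 + h/3 (P(I, h) = 9 + (h + I)/3 = 9 + (I + h)/3 = 9 + (I/3 + h/3) = 9 + I/3 + h/3)
t(w, M) = 6*M
O = -9/2 (O = -7*½ - 1*1 = -7/2 - 1 = -9/2 ≈ -4.5000)
Q(r) = 1
(P(-45, 37)/t(99, -78))*Q(O) = ((9 + (⅓)*(-45) + (⅓)*37)/((6*(-78))))*1 = ((9 - 15 + 37/3)/(-468))*1 = ((19/3)*(-1/468))*1 = -19/1404*1 = -19/1404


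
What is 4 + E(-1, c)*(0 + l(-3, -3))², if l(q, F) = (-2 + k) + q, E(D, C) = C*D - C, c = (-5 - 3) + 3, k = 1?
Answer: 164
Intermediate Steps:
c = -5 (c = -8 + 3 = -5)
E(D, C) = -C + C*D
l(q, F) = -1 + q (l(q, F) = (-2 + 1) + q = -1 + q)
4 + E(-1, c)*(0 + l(-3, -3))² = 4 + (-5*(-1 - 1))*(0 + (-1 - 3))² = 4 + (-5*(-2))*(0 - 4)² = 4 + 10*(-4)² = 4 + 10*16 = 4 + 160 = 164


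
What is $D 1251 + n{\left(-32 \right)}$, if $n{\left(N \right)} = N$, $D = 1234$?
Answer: $1543702$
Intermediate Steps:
$D 1251 + n{\left(-32 \right)} = 1234 \cdot 1251 - 32 = 1543734 - 32 = 1543702$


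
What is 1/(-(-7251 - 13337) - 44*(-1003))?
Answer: 1/64720 ≈ 1.5451e-5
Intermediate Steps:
1/(-(-7251 - 13337) - 44*(-1003)) = 1/(-1*(-20588) + 44132) = 1/(20588 + 44132) = 1/64720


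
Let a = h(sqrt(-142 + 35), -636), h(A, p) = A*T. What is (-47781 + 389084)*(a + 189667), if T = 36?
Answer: 64733916101 + 12286908*I*sqrt(107) ≈ 6.4734e+10 + 1.271e+8*I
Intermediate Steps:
h(A, p) = 36*A (h(A, p) = A*36 = 36*A)
a = 36*I*sqrt(107) (a = 36*sqrt(-142 + 35) = 36*sqrt(-107) = 36*(I*sqrt(107)) = 36*I*sqrt(107) ≈ 372.39*I)
(-47781 + 389084)*(a + 189667) = (-47781 + 389084)*(36*I*sqrt(107) + 189667) = 341303*(189667 + 36*I*sqrt(107)) = 64733916101 + 12286908*I*sqrt(107)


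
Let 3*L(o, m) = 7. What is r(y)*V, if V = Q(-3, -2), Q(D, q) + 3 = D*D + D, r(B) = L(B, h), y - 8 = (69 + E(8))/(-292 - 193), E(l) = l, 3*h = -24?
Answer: 7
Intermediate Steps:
h = -8 (h = (⅓)*(-24) = -8)
y = 3803/485 (y = 8 + (69 + 8)/(-292 - 193) = 8 + 77/(-485) = 8 + 77*(-1/485) = 8 - 77/485 = 3803/485 ≈ 7.8412)
L(o, m) = 7/3 (L(o, m) = (⅓)*7 = 7/3)
r(B) = 7/3
Q(D, q) = -3 + D + D² (Q(D, q) = -3 + (D*D + D) = -3 + (D² + D) = -3 + (D + D²) = -3 + D + D²)
V = 3 (V = -3 - 3 + (-3)² = -3 - 3 + 9 = 3)
r(y)*V = (7/3)*3 = 7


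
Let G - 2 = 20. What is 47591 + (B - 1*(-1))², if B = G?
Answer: 48120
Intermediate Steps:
G = 22 (G = 2 + 20 = 22)
B = 22
47591 + (B - 1*(-1))² = 47591 + (22 - 1*(-1))² = 47591 + (22 + 1)² = 47591 + 23² = 47591 + 529 = 48120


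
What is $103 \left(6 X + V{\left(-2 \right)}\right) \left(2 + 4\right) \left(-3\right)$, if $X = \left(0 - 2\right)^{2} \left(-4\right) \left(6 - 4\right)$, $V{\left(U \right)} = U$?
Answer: $359676$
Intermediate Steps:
$X = -32$ ($X = \left(-2\right)^{2} \left(-4\right) \left(6 - 4\right) = 4 \left(-4\right) 2 = \left(-16\right) 2 = -32$)
$103 \left(6 X + V{\left(-2 \right)}\right) \left(2 + 4\right) \left(-3\right) = 103 \left(6 \left(-32\right) - 2\right) \left(2 + 4\right) \left(-3\right) = 103 \left(-192 - 2\right) 6 \left(-3\right) = 103 \left(-194\right) \left(-18\right) = \left(-19982\right) \left(-18\right) = 359676$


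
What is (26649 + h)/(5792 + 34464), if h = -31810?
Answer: -5161/40256 ≈ -0.12820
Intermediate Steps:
(26649 + h)/(5792 + 34464) = (26649 - 31810)/(5792 + 34464) = -5161/40256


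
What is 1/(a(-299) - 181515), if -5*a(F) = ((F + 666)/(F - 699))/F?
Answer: -1492010/270822195517 ≈ -5.5092e-6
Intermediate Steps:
a(F) = -(666 + F)/(5*F*(-699 + F)) (a(F) = -(F + 666)/(F - 699)/(5*F) = -(666 + F)/(-699 + F)/(5*F) = -(666 + F)/(5*F*(-699 + F)))
1/(a(-299) - 181515) = 1/((⅕)*(-666 - 1*(-299))/(-299*(-699 - 299)) - 181515) = 1/((⅕)*(-1/299)*(-666 + 299)/(-998) - 181515) = 1/((⅕)*(-1/299)*(-1/998)*(-367) - 181515) = 1/(-367/1492010 - 181515) = 1/(-270822195517/1492010) = -1492010/270822195517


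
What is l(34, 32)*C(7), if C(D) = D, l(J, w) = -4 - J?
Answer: -266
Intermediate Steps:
l(34, 32)*C(7) = (-4 - 1*34)*7 = (-4 - 34)*7 = -38*7 = -266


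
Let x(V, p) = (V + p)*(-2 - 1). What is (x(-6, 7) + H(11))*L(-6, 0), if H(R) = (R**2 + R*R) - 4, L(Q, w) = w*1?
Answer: 0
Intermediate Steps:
L(Q, w) = w
x(V, p) = -3*V - 3*p (x(V, p) = (V + p)*(-3) = -3*V - 3*p)
H(R) = -4 + 2*R**2 (H(R) = (R**2 + R**2) - 4 = 2*R**2 - 4 = -4 + 2*R**2)
(x(-6, 7) + H(11))*L(-6, 0) = ((-3*(-6) - 3*7) + (-4 + 2*11**2))*0 = ((18 - 21) + (-4 + 2*121))*0 = (-3 + (-4 + 242))*0 = (-3 + 238)*0 = 235*0 = 0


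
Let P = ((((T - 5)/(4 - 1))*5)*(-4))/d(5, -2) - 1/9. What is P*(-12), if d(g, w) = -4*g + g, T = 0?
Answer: 28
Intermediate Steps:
d(g, w) = -3*g
P = -7/3 (P = ((((0 - 5)/(4 - 1))*5)*(-4))/((-3*5)) - 1/9 = ((-5/3*5)*(-4))/(-15) - 1*⅑ = ((-5*⅓*5)*(-4))*(-1/15) - ⅑ = (-5/3*5*(-4))*(-1/15) - ⅑ = -25/3*(-4)*(-1/15) - ⅑ = (100/3)*(-1/15) - ⅑ = -20/9 - ⅑ = -7/3 ≈ -2.3333)
P*(-12) = -7/3*(-12) = 28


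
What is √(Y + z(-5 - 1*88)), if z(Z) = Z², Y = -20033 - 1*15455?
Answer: I*√26839 ≈ 163.83*I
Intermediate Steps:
Y = -35488 (Y = -20033 - 15455 = -35488)
√(Y + z(-5 - 1*88)) = √(-35488 + (-5 - 1*88)²) = √(-35488 + (-5 - 88)²) = √(-35488 + (-93)²) = √(-35488 + 8649) = √(-26839) = I*√26839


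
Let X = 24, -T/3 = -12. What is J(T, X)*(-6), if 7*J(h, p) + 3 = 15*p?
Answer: -306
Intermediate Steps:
T = 36 (T = -3*(-12) = 36)
J(h, p) = -3/7 + 15*p/7 (J(h, p) = -3/7 + (15*p)/7 = -3/7 + 15*p/7)
J(T, X)*(-6) = (-3/7 + (15/7)*24)*(-6) = (-3/7 + 360/7)*(-6) = 51*(-6) = -306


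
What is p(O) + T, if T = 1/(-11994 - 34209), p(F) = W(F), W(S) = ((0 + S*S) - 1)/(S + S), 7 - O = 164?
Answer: -569405929/7253871 ≈ -78.497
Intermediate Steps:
O = -157 (O = 7 - 1*164 = 7 - 164 = -157)
W(S) = (-1 + S²)/(2*S) (W(S) = ((0 + S²) - 1)/((2*S)) = (S² - 1)*(1/(2*S)) = (-1 + S²)*(1/(2*S)) = (-1 + S²)/(2*S))
p(F) = (-1 + F²)/(2*F)
T = -1/46203 (T = 1/(-46203) = -1/46203 ≈ -2.1644e-5)
p(O) + T = (½)*(-1 + (-157)²)/(-157) - 1/46203 = (½)*(-1/157)*(-1 + 24649) - 1/46203 = (½)*(-1/157)*24648 - 1/46203 = -12324/157 - 1/46203 = -569405929/7253871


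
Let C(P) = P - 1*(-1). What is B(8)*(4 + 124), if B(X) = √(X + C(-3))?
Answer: 128*√6 ≈ 313.53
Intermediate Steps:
C(P) = 1 + P (C(P) = P + 1 = 1 + P)
B(X) = √(-2 + X) (B(X) = √(X + (1 - 3)) = √(X - 2) = √(-2 + X))
B(8)*(4 + 124) = √(-2 + 8)*(4 + 124) = √6*128 = 128*√6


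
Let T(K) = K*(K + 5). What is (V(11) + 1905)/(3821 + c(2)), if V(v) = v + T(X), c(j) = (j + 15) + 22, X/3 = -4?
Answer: 100/193 ≈ 0.51814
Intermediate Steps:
X = -12 (X = 3*(-4) = -12)
c(j) = 37 + j (c(j) = (15 + j) + 22 = 37 + j)
T(K) = K*(5 + K)
V(v) = 84 + v (V(v) = v - 12*(5 - 12) = v - 12*(-7) = v + 84 = 84 + v)
(V(11) + 1905)/(3821 + c(2)) = ((84 + 11) + 1905)/(3821 + (37 + 2)) = (95 + 1905)/(3821 + 39) = 2000/3860 = 2000*(1/3860) = 100/193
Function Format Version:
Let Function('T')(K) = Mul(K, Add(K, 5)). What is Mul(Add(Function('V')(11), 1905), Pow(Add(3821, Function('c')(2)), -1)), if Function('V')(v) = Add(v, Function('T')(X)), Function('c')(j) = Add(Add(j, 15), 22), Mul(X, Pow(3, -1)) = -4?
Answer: Rational(100, 193) ≈ 0.51814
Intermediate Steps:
X = -12 (X = Mul(3, -4) = -12)
Function('c')(j) = Add(37, j) (Function('c')(j) = Add(Add(15, j), 22) = Add(37, j))
Function('T')(K) = Mul(K, Add(5, K))
Function('V')(v) = Add(84, v) (Function('V')(v) = Add(v, Mul(-12, Add(5, -12))) = Add(v, Mul(-12, -7)) = Add(v, 84) = Add(84, v))
Mul(Add(Function('V')(11), 1905), Pow(Add(3821, Function('c')(2)), -1)) = Mul(Add(Add(84, 11), 1905), Pow(Add(3821, Add(37, 2)), -1)) = Mul(Add(95, 1905), Pow(Add(3821, 39), -1)) = Mul(2000, Pow(3860, -1)) = Mul(2000, Rational(1, 3860)) = Rational(100, 193)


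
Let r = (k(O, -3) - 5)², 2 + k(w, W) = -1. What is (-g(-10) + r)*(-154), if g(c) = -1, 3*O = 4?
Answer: -10010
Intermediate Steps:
O = 4/3 (O = (⅓)*4 = 4/3 ≈ 1.3333)
k(w, W) = -3 (k(w, W) = -2 - 1 = -3)
r = 64 (r = (-3 - 5)² = (-8)² = 64)
(-g(-10) + r)*(-154) = (-1*(-1) + 64)*(-154) = (1 + 64)*(-154) = 65*(-154) = -10010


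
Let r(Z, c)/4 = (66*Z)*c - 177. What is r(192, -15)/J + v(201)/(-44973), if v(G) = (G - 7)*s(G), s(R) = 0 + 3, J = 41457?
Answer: -3805537802/207160629 ≈ -18.370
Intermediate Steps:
s(R) = 3
v(G) = -21 + 3*G (v(G) = (G - 7)*3 = (-7 + G)*3 = -21 + 3*G)
r(Z, c) = -708 + 264*Z*c (r(Z, c) = 4*((66*Z)*c - 177) = 4*(66*Z*c - 177) = 4*(-177 + 66*Z*c) = -708 + 264*Z*c)
r(192, -15)/J + v(201)/(-44973) = (-708 + 264*192*(-15))/41457 + (-21 + 3*201)/(-44973) = (-708 - 760320)*(1/41457) + (-21 + 603)*(-1/44973) = -761028*1/41457 + 582*(-1/44973) = -253676/13819 - 194/14991 = -3805537802/207160629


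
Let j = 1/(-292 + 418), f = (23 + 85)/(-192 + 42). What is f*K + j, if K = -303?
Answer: 687229/3150 ≈ 218.17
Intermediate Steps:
f = -18/25 (f = 108/(-150) = 108*(-1/150) = -18/25 ≈ -0.72000)
j = 1/126 ≈ 0.0079365
f*K + j = -18/25*(-303) + 1/126 = 5454/25 + 1/126 = 687229/3150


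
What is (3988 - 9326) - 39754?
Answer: -45092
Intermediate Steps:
(3988 - 9326) - 39754 = -5338 - 39754 = -45092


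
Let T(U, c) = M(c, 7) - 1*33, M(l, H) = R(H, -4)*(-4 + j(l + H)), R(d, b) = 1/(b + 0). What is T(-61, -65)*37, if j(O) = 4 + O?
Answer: -1369/2 ≈ -684.50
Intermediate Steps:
R(d, b) = 1/b
M(l, H) = -H/4 - l/4 (M(l, H) = (-4 + (4 + (l + H)))/(-4) = -(-4 + (4 + (H + l)))/4 = -(-4 + (4 + H + l))/4 = -(H + l)/4 = -H/4 - l/4)
T(U, c) = -139/4 - c/4 (T(U, c) = (-¼*7 - c/4) - 1*33 = (-7/4 - c/4) - 33 = -139/4 - c/4)
T(-61, -65)*37 = (-139/4 - ¼*(-65))*37 = (-139/4 + 65/4)*37 = -37/2*37 = -1369/2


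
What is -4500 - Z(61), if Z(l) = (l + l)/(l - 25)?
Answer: -81061/18 ≈ -4503.4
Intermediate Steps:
Z(l) = 2*l/(-25 + l) (Z(l) = (2*l)/(-25 + l) = 2*l/(-25 + l))
-4500 - Z(61) = -4500 - 2*61/(-25 + 61) = -4500 - 2*61/36 = -4500 - 1*61/18 = -4500 - 61/18 = -81061/18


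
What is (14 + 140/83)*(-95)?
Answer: -123690/83 ≈ -1490.2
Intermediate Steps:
(14 + 140/83)*(-95) = (1302/83)*(-95) = -123690/83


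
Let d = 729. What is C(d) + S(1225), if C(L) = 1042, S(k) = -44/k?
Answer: 1276406/1225 ≈ 1042.0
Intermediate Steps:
C(d) + S(1225) = 1042 - 44/1225 = 1276406/1225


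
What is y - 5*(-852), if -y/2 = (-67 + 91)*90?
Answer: -60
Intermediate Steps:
y = -4320 (y = -2*(-67 + 91)*90 = -48*90 = -2*2160 = -4320)
y - 5*(-852) = -4320 - 5*(-852) = -4320 - 1*(-4260) = -4320 + 4260 = -60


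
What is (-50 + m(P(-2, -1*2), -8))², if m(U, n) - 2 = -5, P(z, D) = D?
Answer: 2809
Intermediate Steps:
m(U, n) = -3 (m(U, n) = 2 - 5 = -3)
(-50 + m(P(-2, -1*2), -8))² = (-50 - 3)² = (-53)² = 2809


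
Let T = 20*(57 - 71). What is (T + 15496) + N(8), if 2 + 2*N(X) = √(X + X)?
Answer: 15217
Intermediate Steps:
N(X) = -1 + √2*√X/2 (N(X) = -1 + √(X + X)/2 = -1 + √(2*X)/2 = -1 + (√2*√X)/2 = -1 + √2*√X/2)
T = -280 (T = 20*(-14) = -280)
(T + 15496) + N(8) = (-280 + 15496) + (-1 + √2*√8/2) = 15216 + (-1 + √2*(2*√2)/2) = 15216 + (-1 + 2) = 15216 + 1 = 15217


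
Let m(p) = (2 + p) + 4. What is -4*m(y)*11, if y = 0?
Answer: -264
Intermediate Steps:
m(p) = 6 + p
-4*m(y)*11 = -4*(6 + 0)*11 = -4*6*11 = -24*11 = -264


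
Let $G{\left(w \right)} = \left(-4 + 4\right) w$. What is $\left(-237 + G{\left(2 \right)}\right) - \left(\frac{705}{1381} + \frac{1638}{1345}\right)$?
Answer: $- \frac{443424768}{1857445} \approx -238.73$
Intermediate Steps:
$G{\left(w \right)} = 0$ ($G{\left(w \right)} = 0 w = 0$)
$\left(-237 + G{\left(2 \right)}\right) - \left(\frac{705}{1381} + \frac{1638}{1345}\right) = \left(-237 + 0\right) - \left(\frac{705}{1381} + \frac{1638}{1345}\right) = -237 - \frac{3210303}{1857445} = - \frac{443424768}{1857445}$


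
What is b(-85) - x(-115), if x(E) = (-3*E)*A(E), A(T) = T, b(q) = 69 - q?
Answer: 39829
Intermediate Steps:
x(E) = -3*E**2 (x(E) = (-3*E)*E = -3*E**2)
b(-85) - x(-115) = (69 - 1*(-85)) - (-3)*(-115)**2 = (69 + 85) - (-3)*13225 = 154 - 1*(-39675) = 154 + 39675 = 39829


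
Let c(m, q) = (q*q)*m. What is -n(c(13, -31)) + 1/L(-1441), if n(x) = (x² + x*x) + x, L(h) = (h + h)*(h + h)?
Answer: -2592798756489083/8305924 ≈ -3.1216e+8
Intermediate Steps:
L(h) = 4*h² (L(h) = (2*h)*(2*h) = 4*h²)
c(m, q) = m*q² (c(m, q) = q²*m = m*q²)
n(x) = x + 2*x² (n(x) = (x² + x²) + x = 2*x² + x = x + 2*x²)
-n(c(13, -31)) + 1/L(-1441) = -13*(-31)²*(1 + 2*(13*(-31)²)) + 1/(4*(-1441)²) = -13*961*(1 + 2*(13*961)) + 1/(4*2076481) = -12493*(1 + 2*12493) + 1/8305924 = -12493*(1 + 24986) + 1/8305924 = -12493*24987 + 1/8305924 = -1*312162591 + 1/8305924 = -312162591 + 1/8305924 = -2592798756489083/8305924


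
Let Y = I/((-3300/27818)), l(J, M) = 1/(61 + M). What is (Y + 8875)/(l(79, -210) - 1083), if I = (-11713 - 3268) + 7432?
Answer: -17826775859/266257200 ≈ -66.953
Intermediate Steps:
I = -7549 (I = -14981 + 7432 = -7549)
Y = 104999041/1650 (Y = -7549/((-3300/27818)) = -7549/((-3300*1/27818)) = -7549/(-1650/13909) = -7549*(-13909/1650) = 104999041/1650 ≈ 63636.)
(Y + 8875)/(l(79, -210) - 1083) = (104999041/1650 + 8875)/(1/(61 - 210) - 1083) = 119642791/(1650*(1/(-149) - 1083)) = 119642791/(1650*(-1/149 - 1083)) = 119642791/(1650*(-161368/149)) = (119642791/1650)*(-149/161368) = -17826775859/266257200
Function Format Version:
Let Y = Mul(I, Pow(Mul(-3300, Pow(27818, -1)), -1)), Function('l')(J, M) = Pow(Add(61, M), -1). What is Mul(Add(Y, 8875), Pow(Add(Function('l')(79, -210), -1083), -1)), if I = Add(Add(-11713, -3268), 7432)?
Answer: Rational(-17826775859, 266257200) ≈ -66.953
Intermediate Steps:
I = -7549 (I = Add(-14981, 7432) = -7549)
Y = Rational(104999041, 1650) (Y = Mul(-7549, Pow(Mul(-3300, Pow(27818, -1)), -1)) = Mul(-7549, Pow(Mul(-3300, Rational(1, 27818)), -1)) = Mul(-7549, Pow(Rational(-1650, 13909), -1)) = Mul(-7549, Rational(-13909, 1650)) = Rational(104999041, 1650) ≈ 63636.)
Mul(Add(Y, 8875), Pow(Add(Function('l')(79, -210), -1083), -1)) = Mul(Add(Rational(104999041, 1650), 8875), Pow(Add(Pow(Add(61, -210), -1), -1083), -1)) = Mul(Rational(119642791, 1650), Pow(Add(Pow(-149, -1), -1083), -1)) = Mul(Rational(119642791, 1650), Pow(Add(Rational(-1, 149), -1083), -1)) = Mul(Rational(119642791, 1650), Pow(Rational(-161368, 149), -1)) = Mul(Rational(119642791, 1650), Rational(-149, 161368)) = Rational(-17826775859, 266257200)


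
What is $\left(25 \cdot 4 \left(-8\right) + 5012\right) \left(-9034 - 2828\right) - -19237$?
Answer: $-49943507$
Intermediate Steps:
$\left(25 \cdot 4 \left(-8\right) + 5012\right) \left(-9034 - 2828\right) - -19237 = \left(100 \left(-8\right) + 5012\right) \left(-11862\right) + 19237 = \left(-800 + 5012\right) \left(-11862\right) + 19237 = 4212 \left(-11862\right) + 19237 = -49962744 + 19237 = -49943507$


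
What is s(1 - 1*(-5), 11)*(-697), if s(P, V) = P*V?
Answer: -46002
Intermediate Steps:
s(1 - 1*(-5), 11)*(-697) = ((1 - 1*(-5))*11)*(-697) = ((1 + 5)*11)*(-697) = (6*11)*(-697) = 66*(-697) = -46002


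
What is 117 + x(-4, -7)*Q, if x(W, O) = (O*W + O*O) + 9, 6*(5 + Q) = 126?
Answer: 1493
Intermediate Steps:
Q = 16 (Q = -5 + (⅙)*126 = -5 + 21 = 16)
x(W, O) = 9 + O² + O*W (x(W, O) = (O*W + O²) + 9 = (O² + O*W) + 9 = 9 + O² + O*W)
117 + x(-4, -7)*Q = 117 + (9 + (-7)² - 7*(-4))*16 = 117 + (9 + 49 + 28)*16 = 117 + 86*16 = 117 + 1376 = 1493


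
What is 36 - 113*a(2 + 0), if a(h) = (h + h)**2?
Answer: -1772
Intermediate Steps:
a(h) = 4*h**2 (a(h) = (2*h)**2 = 4*h**2)
36 - 113*a(2 + 0) = 36 - 452*(2 + 0)**2 = 36 - 452*2**2 = 36 - 452*4 = 36 - 113*16 = 36 - 1808 = -1772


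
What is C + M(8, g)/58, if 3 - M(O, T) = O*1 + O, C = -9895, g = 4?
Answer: -573923/58 ≈ -9895.2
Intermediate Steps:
M(O, T) = 3 - 2*O (M(O, T) = 3 - (O*1 + O) = 3 - (O + O) = 3 - 2*O)
C + M(8, g)/58 = -9895 + (3 - 2*8)/58 = -9895 + (3 - 16)*(1/58) = -9895 - 13*1/58 = -9895 - 13/58 = -573923/58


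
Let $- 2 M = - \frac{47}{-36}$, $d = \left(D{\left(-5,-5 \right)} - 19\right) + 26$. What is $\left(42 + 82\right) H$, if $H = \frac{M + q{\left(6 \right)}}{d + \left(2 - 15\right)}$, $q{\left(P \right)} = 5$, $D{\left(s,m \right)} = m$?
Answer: $- \frac{9703}{198} \approx -49.005$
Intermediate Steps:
$d = 2$ ($d = \left(-5 - 19\right) + 26 = -24 + 26 = 2$)
$M = - \frac{47}{72}$ ($M = - \frac{\left(-47\right) \frac{1}{-36}}{2} = - \frac{\left(-47\right) \left(- \frac{1}{36}\right)}{2} = \left(- \frac{1}{2}\right) \frac{47}{36} = - \frac{47}{72} \approx -0.65278$)
$H = - \frac{313}{792}$ ($H = \frac{- \frac{47}{72} + 5}{2 + \left(2 - 15\right)} = \frac{313}{72 \left(2 - 13\right)} = \frac{313}{72 \left(-11\right)} = \frac{313}{72} \left(- \frac{1}{11}\right) = - \frac{313}{792} \approx -0.3952$)
$\left(42 + 82\right) H = \left(42 + 82\right) \left(- \frac{313}{792}\right) = 124 \left(- \frac{313}{792}\right) = - \frac{9703}{198}$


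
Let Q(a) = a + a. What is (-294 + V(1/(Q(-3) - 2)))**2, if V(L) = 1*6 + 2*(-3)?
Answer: 86436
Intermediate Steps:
Q(a) = 2*a
V(L) = 0 (V(L) = 6 - 6 = 0)
(-294 + V(1/(Q(-3) - 2)))**2 = (-294 + 0)**2 = (-294)**2 = 86436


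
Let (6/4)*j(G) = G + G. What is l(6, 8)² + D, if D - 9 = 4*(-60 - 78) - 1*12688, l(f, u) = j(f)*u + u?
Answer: -8047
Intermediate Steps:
j(G) = 4*G/3 (j(G) = 2*(G + G)/3 = 2*(2*G)/3 = 4*G/3)
l(f, u) = u + 4*f*u/3 (l(f, u) = (4*f/3)*u + u = 4*f*u/3 + u = u + 4*f*u/3)
D = -13231 (D = 9 + (4*(-60 - 78) - 1*12688) = 9 + (4*(-138) - 12688) = 9 + (-552 - 12688) = 9 - 13240 = -13231)
l(6, 8)² + D = ((⅓)*8*(3 + 4*6))² - 13231 = ((⅓)*8*(3 + 24))² - 13231 = ((⅓)*8*27)² - 13231 = 72² - 13231 = 5184 - 13231 = -8047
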